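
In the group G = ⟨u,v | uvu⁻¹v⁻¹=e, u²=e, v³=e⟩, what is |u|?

Compute successive powers until reaching e:
  u¹ = u, u² = e.
The smallest positive k with uᵏ = e is 2.

Answer: 2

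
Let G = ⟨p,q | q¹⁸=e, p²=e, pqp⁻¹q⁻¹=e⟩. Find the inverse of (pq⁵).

The order of (pq⁵) is 18 (smallest k with (pq⁵)ᵏ = e), so (pq⁵)⁻¹ = (pq⁵)¹⁷ = pq¹³.
Check: (pq⁵) · (pq¹³) → (pq⁵) · p = q⁵;   (q⁵) · q¹³ = e, giving e as required.

Answer: pq¹³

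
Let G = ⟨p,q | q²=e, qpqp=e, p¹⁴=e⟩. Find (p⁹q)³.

Compute successive powers of (p⁹q), reducing at each step:
  (p⁹q)²: (p⁹q) · p⁹ = q;   q · q = e
  (p⁹q)³: e · p⁹ = p⁹;   (p⁹) · q = p⁹q

Answer: p⁹q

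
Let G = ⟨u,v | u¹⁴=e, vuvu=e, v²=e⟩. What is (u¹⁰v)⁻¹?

The order of (u¹⁰v) is 2 (smallest k with (u¹⁰v)ᵏ = e), so (u¹⁰v)⁻¹ = (u¹⁰v)¹ = u¹⁰v.
Check: (u¹⁰v) · (u¹⁰v) → (u¹⁰v) · u¹⁰ = v;   v · v = e, giving e as required.

Answer: u¹⁰v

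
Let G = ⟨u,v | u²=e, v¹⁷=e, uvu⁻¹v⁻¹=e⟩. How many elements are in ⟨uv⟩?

|⟨uv⟩| equals the order of uv. Compute successive powers until reaching e:
  (uv)¹ = uv, (uv)² = v², (uv)³ = uv³, (uv)⁴ = v⁴, (uv)⁵ = uv⁵, (uv)⁶ = v⁶, (uv)⁷ = uv⁷, (uv)⁸ = v⁸, (uv)⁹ = uv⁹, (uv)¹⁰ = v¹⁰, (uv)¹¹ = uv¹¹, (uv)¹² = v¹², (uv)¹³ = uv¹³, (uv)¹⁴ = v¹⁴, (uv)¹⁵ = uv¹⁵, (uv)¹⁶ = v¹⁶, (uv)¹⁷ = u, (uv)¹⁸ = v, (uv)¹⁹ = uv², (uv)²⁰ = v³, (uv)²¹ = uv⁴, (uv)²² = v⁵, (uv)²³ = uv⁶, (uv)²⁴ = v⁷, (uv)²⁵ = uv⁸, (uv)²⁶ = v⁹, (uv)²⁷ = uv¹⁰, (uv)²⁸ = v¹¹, (uv)²⁹ = uv¹², (uv)³⁰ = v¹³, (uv)³¹ = uv¹⁴, (uv)³² = v¹⁵, (uv)³³ = uv¹⁶, (uv)³⁴ = e.
The smallest positive k with (uv)ᵏ = e is 34, so |⟨uv⟩| = 34.

Answer: 34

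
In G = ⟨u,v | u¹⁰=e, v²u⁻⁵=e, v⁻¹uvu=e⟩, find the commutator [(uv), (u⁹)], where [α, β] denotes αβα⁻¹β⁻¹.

[(uv), (u⁹)] = (uv)·(u⁹)·(uv)⁻¹·(u⁹)⁻¹.
  (uv) · (u⁹) = u²v
  (u²v) · (uv⁻¹) = u
  u · u = u²

Answer: u²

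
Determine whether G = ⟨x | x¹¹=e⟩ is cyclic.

|G| = 11. The element x has order 11 (its powers give 11 distinct elements), so ⟨x⟩ = G and G is cyclic.

Answer: Yes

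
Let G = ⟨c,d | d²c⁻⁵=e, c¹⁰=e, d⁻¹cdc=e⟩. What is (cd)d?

Compute (cd) · d by multiplying left to right and reducing via the relations at each step:
  (cd) · d = c⁶

Answer: c⁶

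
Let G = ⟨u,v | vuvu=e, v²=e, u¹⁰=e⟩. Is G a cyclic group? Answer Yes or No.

Every cyclic group is abelian. But u·v = uv while v·u = u⁹v, so u·v ≠ v·u and G is not abelian. Hence G is not cyclic.

Answer: No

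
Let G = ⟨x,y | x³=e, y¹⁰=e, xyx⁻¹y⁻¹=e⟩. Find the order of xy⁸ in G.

Compute successive powers until reaching e:
  (xy⁸)¹ = xy⁸, (xy⁸)² = x²y⁶, (xy⁸)³ = y⁴, (xy⁸)⁴ = xy², (xy⁸)⁵ = x², (xy⁸)⁶ = y⁸, (xy⁸)⁷ = xy⁶, (xy⁸)⁸ = x²y⁴, (xy⁸)⁹ = y², (xy⁸)¹⁰ = x, (xy⁸)¹¹ = x²y⁸, (xy⁸)¹² = y⁶, (xy⁸)¹³ = xy⁴, (xy⁸)¹⁴ = x²y², (xy⁸)¹⁵ = e.
The smallest positive k with (xy⁸)ᵏ = e is 15.

Answer: 15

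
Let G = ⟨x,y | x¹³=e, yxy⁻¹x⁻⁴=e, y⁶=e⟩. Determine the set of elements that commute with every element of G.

An element z ∈ Z(G) iff z commutes with every generator.
For example e is central: e·x = x = x·e; e·y = y = y·e.
Whereas x ∉ Z(G) since x·y = xy ≠ x⁴y = y·x.
Checking each of the 78 elements this way gives Z(G) = {e}, of order 1.

Answer: {e}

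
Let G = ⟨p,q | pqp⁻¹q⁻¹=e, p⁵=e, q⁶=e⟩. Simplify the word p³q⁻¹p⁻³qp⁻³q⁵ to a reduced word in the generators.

Multiply left to right, reducing at each step:
  (p³) · q⁻¹ = p³q⁵
  (p³q⁵) · p⁻³ = q⁵
  (q⁵) · q = e
  e · p⁻³ = p²
  (p²) · q⁵ = p²q⁵

Answer: p²q⁵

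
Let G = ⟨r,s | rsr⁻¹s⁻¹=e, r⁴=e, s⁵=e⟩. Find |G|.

Enumerate words in the generators, reducing via the relations: the distinct elements are
  {e, r, s, rs, r², r³, s², s³, s⁴, rs², rs³, rs⁴, r²s, r³s, r²s², r²s³, r²s⁴, r³s², r³s³, r³s⁴}.
No further products give new elements, so |G| = 20.

Answer: 20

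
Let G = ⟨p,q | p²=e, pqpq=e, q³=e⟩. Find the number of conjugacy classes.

The conjugacy classes (representative and size) are:
  [e] (size 1), [pq²] (size 3), [q²] (size 2).
Class equation: 1 + 3 + 2 = 6 = |G|. So G has 3 conjugacy classes.

Answer: 3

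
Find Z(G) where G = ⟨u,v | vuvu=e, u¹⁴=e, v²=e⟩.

An element z ∈ Z(G) iff z commutes with every generator.
For example u⁷ is central: (u⁷)·u = u⁸ = u·(u⁷); (u⁷)·v = u⁷v = v·(u⁷).
Whereas u ∉ Z(G) since u·v = uv ≠ u¹³v = v·u.
Checking each of the 28 elements this way gives Z(G) = {e, u⁷}, of order 2.

Answer: {e, u⁷}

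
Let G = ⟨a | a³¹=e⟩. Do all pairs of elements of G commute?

G has a single generator, so G is cyclic and hence abelian.

Answer: Yes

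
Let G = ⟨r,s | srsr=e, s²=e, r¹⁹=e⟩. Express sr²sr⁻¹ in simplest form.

Multiply left to right, reducing at each step:
  s · r² = r¹⁷s
  (r¹⁷s) · s = r¹⁷
  (r¹⁷) · r⁻¹ = r¹⁶

Answer: r¹⁶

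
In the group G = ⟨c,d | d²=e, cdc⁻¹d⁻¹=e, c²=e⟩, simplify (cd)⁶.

Compute successive powers of (cd), reducing at each step:
  (cd)²: (cd) · c = d;   d · d = e
  (cd)³: e · c = c;   c · d = cd
  (cd)⁴: (cd) · c = d;   d · d = e
  (cd)⁵: e · c = c;   c · d = cd
  (cd)⁶: (cd) · c = d;   d · d = e

Answer: e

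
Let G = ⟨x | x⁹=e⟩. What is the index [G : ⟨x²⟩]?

First find ord(x²) by computing successive powers:
  (x²)¹ = x², (x²)² = x⁴, (x²)³ = x⁶, (x²)⁴ = x⁸, (x²)⁵ = x, (x²)⁶ = x³, (x²)⁷ = x⁵, (x²)⁸ = x⁷, (x²)⁹ = e.
So |⟨x²⟩| = ord(x²) = 9. With |G| = 9, by Lagrange [G : ⟨x²⟩] = 9/9 = 1.

Answer: 1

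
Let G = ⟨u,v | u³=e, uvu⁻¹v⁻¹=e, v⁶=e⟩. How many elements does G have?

Enumerate words in the generators, reducing via the relations: the distinct elements are
  {e, u, v, uv, u², v², v³, v⁴, v⁵, uv², uv³, uv⁴, uv⁵, u²v, u²v², u²v³, u²v⁴, u²v⁵}.
No further products give new elements, so |G| = 18.

Answer: 18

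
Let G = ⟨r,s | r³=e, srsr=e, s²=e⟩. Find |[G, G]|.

G' = [G, G] is generated by all commutators. The generator-pair commutators are: [r, s] = r².
The subgroup they normally generate is {e, r, r²}, of order 3.
Check: |G/G'| = 6/3 = 2 is the order of the abelianisation.

Answer: 3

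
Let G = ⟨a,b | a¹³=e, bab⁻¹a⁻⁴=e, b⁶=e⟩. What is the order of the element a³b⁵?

Compute successive powers until reaching e:
  (a³b⁵)¹ = a³b⁵, (a³b⁵)² = a⁷b⁴, (a³b⁵)³ = a⁸b³, (a³b⁵)⁴ = a⁵b², (a³b⁵)⁵ = ab, (a³b⁵)⁶ = e.
The smallest positive k with (a³b⁵)ᵏ = e is 6.

Answer: 6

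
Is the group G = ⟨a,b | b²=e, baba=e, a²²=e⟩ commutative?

a·b = ab but b·a = a²¹b, so a·b ≠ b·a and G is not abelian.

Answer: No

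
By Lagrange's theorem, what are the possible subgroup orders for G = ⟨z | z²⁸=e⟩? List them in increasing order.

|G| = 28 = 2² · 7. By Lagrange's theorem the order of any subgroup divides 28; the divisors of 28 are 1, 2, 4, 7, 14, 28.

Answer: 1, 2, 4, 7, 14, 28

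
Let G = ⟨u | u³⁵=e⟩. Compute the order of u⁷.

Compute successive powers until reaching e:
  (u⁷)¹ = u⁷, (u⁷)² = u¹⁴, (u⁷)³ = u²¹, (u⁷)⁴ = u²⁸, (u⁷)⁵ = e.
The smallest positive k with (u⁷)ᵏ = e is 5.

Answer: 5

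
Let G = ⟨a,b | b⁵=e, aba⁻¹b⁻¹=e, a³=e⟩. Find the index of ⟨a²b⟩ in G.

First find ord(a²b) by computing successive powers:
  (a²b)¹ = a²b, (a²b)² = ab², (a²b)³ = b³, (a²b)⁴ = a²b⁴, (a²b)⁵ = a, (a²b)⁶ = b, (a²b)⁷ = a²b², (a²b)⁸ = ab³, (a²b)⁹ = b⁴, (a²b)¹⁰ = a², (a²b)¹¹ = ab, (a²b)¹² = b², (a²b)¹³ = a²b³, (a²b)¹⁴ = ab⁴, (a²b)¹⁵ = e.
So |⟨a²b⟩| = ord(a²b) = 15. With |G| = 15, by Lagrange [G : ⟨a²b⟩] = 15/15 = 1.

Answer: 1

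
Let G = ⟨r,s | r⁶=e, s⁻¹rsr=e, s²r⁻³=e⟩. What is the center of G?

An element z ∈ Z(G) iff z commutes with every generator.
For example r³ is central: (r³)·r = r⁴ = r·(r³); (r³)·s = s⁻¹ = s·(r³).
Whereas r ∉ Z(G) since r·s = rs ≠ r²s⁻¹ = s·r.
Checking each of the 12 elements this way gives Z(G) = {e, r³}, of order 2.

Answer: {e, r³}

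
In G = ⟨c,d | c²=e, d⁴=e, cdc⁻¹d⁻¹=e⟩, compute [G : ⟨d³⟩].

First find ord(d³) by computing successive powers:
  (d³)¹ = d³, (d³)² = d², (d³)³ = d, (d³)⁴ = e.
So |⟨d³⟩| = ord(d³) = 4. With |G| = 8, by Lagrange [G : ⟨d³⟩] = 8/4 = 2.

Answer: 2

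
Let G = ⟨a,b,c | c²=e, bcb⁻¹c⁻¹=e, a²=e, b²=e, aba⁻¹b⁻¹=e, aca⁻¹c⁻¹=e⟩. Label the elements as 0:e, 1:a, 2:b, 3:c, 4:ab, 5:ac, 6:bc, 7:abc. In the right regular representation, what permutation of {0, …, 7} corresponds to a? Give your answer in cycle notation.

(0 1)(2 4)(3 5)(6 7)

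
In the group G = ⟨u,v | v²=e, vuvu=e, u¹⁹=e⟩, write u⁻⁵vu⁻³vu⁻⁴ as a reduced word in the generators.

Multiply left to right, reducing at each step:
  (u¹⁴) · v = u¹⁴v
  (u¹⁴v) · u⁻³ = u¹⁷v
  (u¹⁷v) · v = u¹⁷
  (u¹⁷) · u⁻⁴ = u¹³

Answer: u¹³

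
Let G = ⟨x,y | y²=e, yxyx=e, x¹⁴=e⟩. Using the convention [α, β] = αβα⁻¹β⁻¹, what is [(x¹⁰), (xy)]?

[(x¹⁰), (xy)] = (x¹⁰)·(xy)·(x¹⁰)⁻¹·(xy)⁻¹.
  (x¹⁰) · (xy) = x¹¹y
  (x¹¹y) · (x⁴) = x⁷y
  (x⁷y) · (xy) = x⁶

Answer: x⁶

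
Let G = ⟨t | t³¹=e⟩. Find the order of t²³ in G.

Compute successive powers until reaching e:
  (t²³)¹ = t²³, (t²³)² = t¹⁵, (t²³)³ = t⁷, (t²³)⁴ = t³⁰, (t²³)⁵ = t²², (t²³)⁶ = t¹⁴, (t²³)⁷ = t⁶, (t²³)⁸ = t²⁹, (t²³)⁹ = t²¹, (t²³)¹⁰ = t¹³, (t²³)¹¹ = t⁵, (t²³)¹² = t²⁸, (t²³)¹³ = t²⁰, (t²³)¹⁴ = t¹², (t²³)¹⁵ = t⁴, (t²³)¹⁶ = t²⁷, (t²³)¹⁷ = t¹⁹, (t²³)¹⁸ = t¹¹, (t²³)¹⁹ = t³, (t²³)²⁰ = t²⁶, (t²³)²¹ = t¹⁸, (t²³)²² = t¹⁰, (t²³)²³ = t², (t²³)²⁴ = t²⁵, (t²³)²⁵ = t¹⁷, (t²³)²⁶ = t⁹, (t²³)²⁷ = t, (t²³)²⁸ = t²⁴, (t²³)²⁹ = t¹⁶, (t²³)³⁰ = t⁸, (t²³)³¹ = e.
The smallest positive k with (t²³)ᵏ = e is 31.

Answer: 31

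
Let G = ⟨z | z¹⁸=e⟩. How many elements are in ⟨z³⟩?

|⟨z³⟩| equals the order of z³. Compute successive powers until reaching e:
  (z³)¹ = z³, (z³)² = z⁶, (z³)³ = z⁹, (z³)⁴ = z¹², (z³)⁵ = z¹⁵, (z³)⁶ = e.
The smallest positive k with (z³)ᵏ = e is 6, so |⟨z³⟩| = 6.

Answer: 6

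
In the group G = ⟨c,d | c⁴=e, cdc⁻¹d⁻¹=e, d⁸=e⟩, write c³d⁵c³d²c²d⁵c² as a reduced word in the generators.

Multiply left to right, reducing at each step:
  (c³) · d⁵ = c³d⁵
  (c³d⁵) · c³ = c²d⁵
  (c²d⁵) · d² = c²d⁷
  (c²d⁷) · c² = d⁷
  (d⁷) · d⁵ = d⁴
  (d⁴) · c² = c²d⁴

Answer: c²d⁴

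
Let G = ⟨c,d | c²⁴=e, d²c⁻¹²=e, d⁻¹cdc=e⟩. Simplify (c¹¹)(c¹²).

Compute (c¹¹) · (c¹²) by multiplying left to right and reducing via the relations at each step:
  (c¹¹) · c¹² = c²³

Answer: c²³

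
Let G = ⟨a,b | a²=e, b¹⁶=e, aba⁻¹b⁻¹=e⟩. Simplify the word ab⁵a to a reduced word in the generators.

Multiply left to right, reducing at each step:
  a · b⁵ = ab⁵
  (ab⁵) · a = b⁵

Answer: b⁵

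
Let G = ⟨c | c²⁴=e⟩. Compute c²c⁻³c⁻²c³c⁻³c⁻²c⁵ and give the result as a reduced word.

Multiply left to right, reducing at each step:
  (c²) · c⁻³ = c²³
  (c²³) · c⁻² = c²¹
  (c²¹) · c³ = e
  e · c⁻³ = c²¹
  (c²¹) · c⁻² = c¹⁹
  (c¹⁹) · c⁵ = e

Answer: e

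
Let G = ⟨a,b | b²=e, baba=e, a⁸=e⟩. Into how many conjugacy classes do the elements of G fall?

The conjugacy classes (representative and size) are:
  [e] (size 1), [a] (size 2), [a⁶] (size 2), [a³] (size 2), [a⁴] (size 1), [b] (size 4), [a⁵b] (size 4).
Class equation: 1 + 2 + 2 + 2 + 1 + 4 + 4 = 16 = |G|. So G has 7 conjugacy classes.

Answer: 7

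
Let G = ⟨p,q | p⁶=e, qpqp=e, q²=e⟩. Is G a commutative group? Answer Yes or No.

p·q = pq but q·p = p⁵q, so p·q ≠ q·p and G is not abelian.

Answer: No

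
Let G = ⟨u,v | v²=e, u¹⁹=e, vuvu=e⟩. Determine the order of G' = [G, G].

G' = [G, G] is generated by all commutators. The generator-pair commutators are: [u, v] = u².
The subgroup they normally generate is {e, u, u², u³, u⁴, u⁵, u⁶, u⁷, u⁸, u⁹, u¹⁰, u¹¹, u¹², u¹³, u¹⁴, u¹⁵, u¹⁶, u¹⁷, u¹⁸}, of order 19.
Check: |G/G'| = 38/19 = 2 is the order of the abelianisation.

Answer: 19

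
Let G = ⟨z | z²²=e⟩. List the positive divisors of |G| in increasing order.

|G| = 22 = 2 · 11. By Lagrange's theorem the order of any subgroup divides 22; the divisors of 22 are 1, 2, 11, 22.

Answer: 1, 2, 11, 22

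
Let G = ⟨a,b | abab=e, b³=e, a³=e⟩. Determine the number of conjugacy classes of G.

The conjugacy classes (representative and size) are:
  [e] (size 1), [ba²] (size 4), [b²a] (size 4), [a²b²] (size 3).
Class equation: 1 + 4 + 4 + 3 = 12 = |G|. So G has 4 conjugacy classes.

Answer: 4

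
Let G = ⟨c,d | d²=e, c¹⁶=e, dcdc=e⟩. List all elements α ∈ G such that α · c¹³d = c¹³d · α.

⟨c¹³d⟩ ⊆ C_G(c¹³d) since powers of c¹³d commute with c¹³d; so |C_G(c¹³d)| ≥ |⟨c¹³d⟩| = 2.
By orbit–stabilizer, |C_G(c¹³d)| = |G| / |conj. class of c¹³d| = 32 / 8 = 4.
The 4 elements commuting with c¹³d are {e, c⁸, c⁵d, c¹³d}.

Answer: {e, c⁸, c⁵d, c¹³d}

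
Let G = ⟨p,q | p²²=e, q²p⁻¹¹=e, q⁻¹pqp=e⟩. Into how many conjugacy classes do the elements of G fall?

The conjugacy classes (representative and size) are:
  [e] (size 1), [p²¹] (size 2), [p²] (size 2), [p³] (size 2), [p¹⁸] (size 2), [p¹⁷] (size 2), [p⁶] (size 2), [p⁷] (size 2), [p⁸] (size 2), [p¹³] (size 2), [p¹²] (size 2), [p¹¹] (size 1), [p¹⁰q] (size 11), [p⁷q] (size 11).
Class equation: 1 + 2 + 2 + 2 + 2 + 2 + 2 + 2 + 2 + 2 + 2 + 1 + 11 + 11 = 44 = |G|. So G has 14 conjugacy classes.

Answer: 14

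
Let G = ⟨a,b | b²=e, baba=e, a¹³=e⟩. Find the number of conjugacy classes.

The conjugacy classes (representative and size) are:
  [e] (size 1), [a¹²] (size 2), [a¹¹] (size 2), [a³] (size 2), [a⁴] (size 2), [a⁸] (size 2), [a⁶] (size 2), [b] (size 13).
Class equation: 1 + 2 + 2 + 2 + 2 + 2 + 2 + 13 = 26 = |G|. So G has 8 conjugacy classes.

Answer: 8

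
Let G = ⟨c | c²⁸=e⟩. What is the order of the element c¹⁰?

Compute successive powers until reaching e:
  (c¹⁰)¹ = c¹⁰, (c¹⁰)² = c²⁰, (c¹⁰)³ = c², (c¹⁰)⁴ = c¹², (c¹⁰)⁵ = c²², (c¹⁰)⁶ = c⁴, (c¹⁰)⁷ = c¹⁴, (c¹⁰)⁸ = c²⁴, (c¹⁰)⁹ = c⁶, (c¹⁰)¹⁰ = c¹⁶, (c¹⁰)¹¹ = c²⁶, (c¹⁰)¹² = c⁸, (c¹⁰)¹³ = c¹⁸, (c¹⁰)¹⁴ = e.
The smallest positive k with (c¹⁰)ᵏ = e is 14.

Answer: 14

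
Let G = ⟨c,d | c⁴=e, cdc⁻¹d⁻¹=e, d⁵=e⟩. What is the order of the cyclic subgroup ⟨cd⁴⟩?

|⟨cd⁴⟩| equals the order of cd⁴. Compute successive powers until reaching e:
  (cd⁴)¹ = cd⁴, (cd⁴)² = c²d³, (cd⁴)³ = c³d², (cd⁴)⁴ = d, (cd⁴)⁵ = c, (cd⁴)⁶ = c²d⁴, (cd⁴)⁷ = c³d³, (cd⁴)⁸ = d², (cd⁴)⁹ = cd, (cd⁴)¹⁰ = c², (cd⁴)¹¹ = c³d⁴, (cd⁴)¹² = d³, (cd⁴)¹³ = cd², (cd⁴)¹⁴ = c²d, (cd⁴)¹⁵ = c³, (cd⁴)¹⁶ = d⁴, (cd⁴)¹⁷ = cd³, (cd⁴)¹⁸ = c²d², (cd⁴)¹⁹ = c³d, (cd⁴)²⁰ = e.
The smallest positive k with (cd⁴)ᵏ = e is 20, so |⟨cd⁴⟩| = 20.

Answer: 20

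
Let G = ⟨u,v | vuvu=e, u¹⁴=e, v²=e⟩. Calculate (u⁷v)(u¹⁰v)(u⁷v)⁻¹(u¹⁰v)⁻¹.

[(u⁷v), (u¹⁰v)] = (u⁷v)·(u¹⁰v)·(u⁷v)⁻¹·(u¹⁰v)⁻¹.
  (u⁷v) · (u¹⁰v) = u¹¹
  (u¹¹) · (u⁷v) = u⁴v
  (u⁴v) · (u¹⁰v) = u⁸

Answer: u⁸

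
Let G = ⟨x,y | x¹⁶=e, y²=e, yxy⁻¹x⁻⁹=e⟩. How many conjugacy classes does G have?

The conjugacy classes (representative and size) are:
  [e] (size 1), [x⁹] (size 2), [x²] (size 1), [x³] (size 2), [x⁴] (size 1), [x¹³] (size 2), [x⁶] (size 1), [x¹⁵] (size 2), [x⁸] (size 1), [x¹⁰] (size 1), [x¹²] (size 1), [x¹⁴] (size 1), [y] (size 2), [xy] (size 2), [x²y] (size 2), [x¹¹y] (size 2), [x⁴y] (size 2), [x¹³y] (size 2), [x¹⁴y] (size 2), [x¹⁵y] (size 2).
Class equation: 1 + 2 + 1 + 2 + 1 + 2 + 1 + 2 + 1 + 1 + 1 + 1 + 2 + 2 + 2 + 2 + 2 + 2 + 2 + 2 = 32 = |G|. So G has 20 conjugacy classes.

Answer: 20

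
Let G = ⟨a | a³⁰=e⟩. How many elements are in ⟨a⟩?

|⟨a⟩| equals the order of a. Compute successive powers until reaching e:
  a¹ = a, a² = a², a³ = a³, a⁴ = a⁴, a⁵ = a⁵, a⁶ = a⁶, a⁷ = a⁷, a⁸ = a⁸, a⁹ = a⁹, a¹⁰ = a¹⁰, a¹¹ = a¹¹, a¹² = a¹², a¹³ = a¹³, a¹⁴ = a¹⁴, a¹⁵ = a¹⁵, a¹⁶ = a¹⁶, a¹⁷ = a¹⁷, a¹⁸ = a¹⁸, a¹⁹ = a¹⁹, a²⁰ = a²⁰, a²¹ = a²¹, a²² = a²², a²³ = a²³, a²⁴ = a²⁴, a²⁵ = a²⁵, a²⁶ = a²⁶, a²⁷ = a²⁷, a²⁸ = a²⁸, a²⁹ = a²⁹, a³⁰ = e.
The smallest positive k with aᵏ = e is 30, so |⟨a⟩| = 30.

Answer: 30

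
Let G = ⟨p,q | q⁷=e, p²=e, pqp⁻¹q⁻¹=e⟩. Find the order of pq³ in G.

Compute successive powers until reaching e:
  (pq³)¹ = pq³, (pq³)² = q⁶, (pq³)³ = pq², (pq³)⁴ = q⁵, (pq³)⁵ = pq, (pq³)⁶ = q⁴, (pq³)⁷ = p, (pq³)⁸ = q³, (pq³)⁹ = pq⁶, (pq³)¹⁰ = q², (pq³)¹¹ = pq⁵, (pq³)¹² = q, (pq³)¹³ = pq⁴, (pq³)¹⁴ = e.
The smallest positive k with (pq³)ᵏ = e is 14.

Answer: 14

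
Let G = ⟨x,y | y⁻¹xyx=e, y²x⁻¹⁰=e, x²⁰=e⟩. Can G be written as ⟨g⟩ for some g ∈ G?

Every cyclic group is abelian. But x·y = xy while y·x = x⁹y⁻¹, so x·y ≠ y·x and G is not abelian. Hence G is not cyclic.

Answer: No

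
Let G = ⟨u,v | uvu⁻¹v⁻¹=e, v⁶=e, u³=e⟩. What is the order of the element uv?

Compute successive powers until reaching e:
  (uv)¹ = uv, (uv)² = u²v², (uv)³ = v³, (uv)⁴ = uv⁴, (uv)⁵ = u²v⁵, (uv)⁶ = e.
The smallest positive k with (uv)ᵏ = e is 6.

Answer: 6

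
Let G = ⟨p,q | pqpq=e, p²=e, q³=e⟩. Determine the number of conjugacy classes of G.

The conjugacy classes (representative and size) are:
  [e] (size 1), [pq²] (size 3), [q²] (size 2).
Class equation: 1 + 3 + 2 = 6 = |G|. So G has 3 conjugacy classes.

Answer: 3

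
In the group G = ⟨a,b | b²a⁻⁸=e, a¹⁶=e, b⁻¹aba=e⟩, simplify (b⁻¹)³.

Compute successive powers of (b⁻¹), reducing at each step:
  (b⁻¹)²: (b⁻¹) · b⁻¹ = a⁸
  (b⁻¹)³: (a⁸) · b⁻¹ = b

Answer: b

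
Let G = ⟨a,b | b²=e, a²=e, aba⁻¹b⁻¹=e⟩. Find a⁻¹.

The order of a is 2 (smallest k with aᵏ = e), so a⁻¹ = a¹ = a.
Check: a · a → a · a = e, giving e as required.

Answer: a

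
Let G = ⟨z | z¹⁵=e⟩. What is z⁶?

Compute successive powers of z, reducing at each step:
  z²: z · z = z²
  z³: (z²) · z = z³
  z⁴: (z³) · z = z⁴
  z⁵: (z⁴) · z = z⁵
  z⁶: (z⁵) · z = z⁶

Answer: z⁶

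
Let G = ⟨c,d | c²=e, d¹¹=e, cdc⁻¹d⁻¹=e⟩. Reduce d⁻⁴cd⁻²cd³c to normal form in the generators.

Multiply left to right, reducing at each step:
  (d⁷) · c = cd⁷
  (cd⁷) · d⁻² = cd⁵
  (cd⁵) · c = d⁵
  (d⁵) · d³ = d⁸
  (d⁸) · c = cd⁸

Answer: cd⁸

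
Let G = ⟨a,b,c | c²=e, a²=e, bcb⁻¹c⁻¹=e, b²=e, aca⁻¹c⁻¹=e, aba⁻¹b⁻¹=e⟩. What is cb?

Compute c · b by multiplying left to right and reducing via the relations at each step:
  c · b = bc

Answer: bc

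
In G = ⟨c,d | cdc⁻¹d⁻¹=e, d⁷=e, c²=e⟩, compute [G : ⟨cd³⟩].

First find ord(cd³) by computing successive powers:
  (cd³)¹ = cd³, (cd³)² = d⁶, (cd³)³ = cd², (cd³)⁴ = d⁵, (cd³)⁵ = cd, (cd³)⁶ = d⁴, (cd³)⁷ = c, (cd³)⁸ = d³, (cd³)⁹ = cd⁶, (cd³)¹⁰ = d², (cd³)¹¹ = cd⁵, (cd³)¹² = d, (cd³)¹³ = cd⁴, (cd³)¹⁴ = e.
So |⟨cd³⟩| = ord(cd³) = 14. With |G| = 14, by Lagrange [G : ⟨cd³⟩] = 14/14 = 1.

Answer: 1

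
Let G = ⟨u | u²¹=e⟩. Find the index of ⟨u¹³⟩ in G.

First find ord(u¹³) by computing successive powers:
  (u¹³)¹ = u¹³, (u¹³)² = u⁵, (u¹³)³ = u¹⁸, (u¹³)⁴ = u¹⁰, (u¹³)⁵ = u², (u¹³)⁶ = u¹⁵, (u¹³)⁷ = u⁷, (u¹³)⁸ = u²⁰, (u¹³)⁹ = u¹², (u¹³)¹⁰ = u⁴, (u¹³)¹¹ = u¹⁷, (u¹³)¹² = u⁹, (u¹³)¹³ = u, (u¹³)¹⁴ = u¹⁴, (u¹³)¹⁵ = u⁶, (u¹³)¹⁶ = u¹⁹, (u¹³)¹⁷ = u¹¹, (u¹³)¹⁸ = u³, (u¹³)¹⁹ = u¹⁶, (u¹³)²⁰ = u⁸, (u¹³)²¹ = e.
So |⟨u¹³⟩| = ord(u¹³) = 21. With |G| = 21, by Lagrange [G : ⟨u¹³⟩] = 21/21 = 1.

Answer: 1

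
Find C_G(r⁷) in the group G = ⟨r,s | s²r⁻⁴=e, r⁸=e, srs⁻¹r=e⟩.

⟨r⁷⟩ ⊆ C_G(r⁷) since powers of r⁷ commute with r⁷; so |C_G(r⁷)| ≥ |⟨r⁷⟩| = 8.
By orbit–stabilizer, |C_G(r⁷)| = |G| / |conj. class of r⁷| = 16 / 2 = 8.
The 8 elements commuting with r⁷ are {e, r, r², r³, r⁴, r⁵, r⁶, r⁷}.

Answer: {e, r, r², r³, r⁴, r⁵, r⁶, r⁷}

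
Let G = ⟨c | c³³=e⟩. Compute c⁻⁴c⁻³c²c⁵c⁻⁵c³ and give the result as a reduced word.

Multiply left to right, reducing at each step:
  (c²⁹) · c⁻³ = c²⁶
  (c²⁶) · c² = c²⁸
  (c²⁸) · c⁵ = e
  e · c⁻⁵ = c²⁸
  (c²⁸) · c³ = c³¹

Answer: c³¹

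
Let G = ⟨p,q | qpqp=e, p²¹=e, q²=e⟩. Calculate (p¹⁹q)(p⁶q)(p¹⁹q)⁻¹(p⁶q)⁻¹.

[(p¹⁹q), (p⁶q)] = (p¹⁹q)·(p⁶q)·(p¹⁹q)⁻¹·(p⁶q)⁻¹.
  (p¹⁹q) · (p⁶q) = p¹³
  (p¹³) · (p¹⁹q) = p¹¹q
  (p¹¹q) · (p⁶q) = p⁵

Answer: p⁵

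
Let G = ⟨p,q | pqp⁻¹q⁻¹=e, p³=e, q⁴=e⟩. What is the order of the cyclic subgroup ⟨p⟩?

|⟨p⟩| equals the order of p. Compute successive powers until reaching e:
  p¹ = p, p² = p², p³ = e.
The smallest positive k with pᵏ = e is 3, so |⟨p⟩| = 3.

Answer: 3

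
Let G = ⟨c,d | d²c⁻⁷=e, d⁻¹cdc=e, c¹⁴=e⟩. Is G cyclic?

Every cyclic group is abelian. But c·d = cd while d·c = c⁶d⁻¹, so c·d ≠ d·c and G is not abelian. Hence G is not cyclic.

Answer: No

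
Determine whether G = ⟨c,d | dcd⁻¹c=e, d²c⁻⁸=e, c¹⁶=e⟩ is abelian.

c·d = cd but d·c = c⁷d⁻¹, so c·d ≠ d·c and G is not abelian.

Answer: No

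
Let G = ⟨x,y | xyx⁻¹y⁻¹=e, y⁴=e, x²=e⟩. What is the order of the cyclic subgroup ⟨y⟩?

|⟨y⟩| equals the order of y. Compute successive powers until reaching e:
  y¹ = y, y² = y², y³ = y³, y⁴ = e.
The smallest positive k with yᵏ = e is 4, so |⟨y⟩| = 4.

Answer: 4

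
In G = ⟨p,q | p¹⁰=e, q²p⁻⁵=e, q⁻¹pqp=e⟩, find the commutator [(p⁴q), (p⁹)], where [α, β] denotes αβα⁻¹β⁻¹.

[(p⁴q), (p⁹)] = (p⁴q)·(p⁹)·(p⁴q)⁻¹·(p⁹)⁻¹.
  (p⁴q) · (p⁹) = q⁻¹
  (q⁻¹) · (p⁴q⁻¹) = p
  p · p = p²

Answer: p²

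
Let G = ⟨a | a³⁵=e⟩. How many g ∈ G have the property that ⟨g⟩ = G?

G is cyclic of order 35. An element generates G iff its order is 35, and a cyclic group of order 35 has exactly φ(35) = 24 such elements.

Answer: 24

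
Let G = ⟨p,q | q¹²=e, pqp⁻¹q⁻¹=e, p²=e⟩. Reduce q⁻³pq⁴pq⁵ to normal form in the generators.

Multiply left to right, reducing at each step:
  (q⁹) · p = pq⁹
  (pq⁹) · q⁴ = pq
  (pq) · p = q
  q · q⁵ = q⁶

Answer: q⁶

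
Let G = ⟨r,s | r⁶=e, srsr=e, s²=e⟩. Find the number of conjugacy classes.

The conjugacy classes (representative and size) are:
  [e] (size 1), [r⁵] (size 2), [r⁴] (size 2), [r³] (size 1), [s] (size 3), [r³s] (size 3).
Class equation: 1 + 2 + 2 + 1 + 3 + 3 = 12 = |G|. So G has 6 conjugacy classes.

Answer: 6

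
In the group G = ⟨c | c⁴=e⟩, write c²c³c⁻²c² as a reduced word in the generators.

Multiply left to right, reducing at each step:
  (c²) · c³ = c
  c · c⁻² = c³
  (c³) · c² = c

Answer: c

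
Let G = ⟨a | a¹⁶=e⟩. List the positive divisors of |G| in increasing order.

|G| = 16 = 2⁴. By Lagrange's theorem the order of any subgroup divides 16; the divisors of 16 are 1, 2, 4, 8, 16.

Answer: 1, 2, 4, 8, 16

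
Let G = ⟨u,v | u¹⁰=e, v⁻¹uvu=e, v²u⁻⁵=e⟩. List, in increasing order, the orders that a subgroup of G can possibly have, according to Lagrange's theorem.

|G| = 20 = 2² · 5. By Lagrange's theorem the order of any subgroup divides 20; the divisors of 20 are 1, 2, 4, 5, 10, 20.

Answer: 1, 2, 4, 5, 10, 20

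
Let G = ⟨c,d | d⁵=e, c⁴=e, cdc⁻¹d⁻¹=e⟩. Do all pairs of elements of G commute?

Each pair of generators commutes: c·d = cd = d·c. Since the generators pairwise commute, every element of G commutes with every other, so G is abelian.

Answer: Yes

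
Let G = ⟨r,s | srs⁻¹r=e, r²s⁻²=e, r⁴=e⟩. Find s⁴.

Compute successive powers of s, reducing at each step:
  s²: s · s = r²
  s³: (r²) · s = s⁻¹
  s⁴: (s⁻¹) · s = e

Answer: e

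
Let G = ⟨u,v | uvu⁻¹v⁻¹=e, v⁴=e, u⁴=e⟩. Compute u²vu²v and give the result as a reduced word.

Multiply left to right, reducing at each step:
  (u²) · v = u²v
  (u²v) · u² = v
  v · v = v²

Answer: v²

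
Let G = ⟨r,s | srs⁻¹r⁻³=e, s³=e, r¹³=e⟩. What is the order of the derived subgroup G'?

G' = [G, G] is generated by all commutators. The generator-pair commutators are: [r, s] = r¹¹.
The subgroup they normally generate is {e, r, r², r³, r⁴, r⁵, r⁶, r⁷, r⁸, r⁹, r¹⁰, r¹¹, r¹²}, of order 13.
Check: |G/G'| = 39/13 = 3 is the order of the abelianisation.

Answer: 13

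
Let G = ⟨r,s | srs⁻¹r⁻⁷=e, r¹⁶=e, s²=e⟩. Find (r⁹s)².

Compute successive powers of (r⁹s), reducing at each step:
  (r⁹s)²: (r⁹s) · r⁹ = r⁸s;   (r⁸s) · s = r⁸

Answer: r⁸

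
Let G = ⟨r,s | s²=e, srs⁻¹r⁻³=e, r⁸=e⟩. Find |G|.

Enumerate words in the generators, reducing via the relations: the distinct elements are
  {e, r, s, rs, r², r³, r⁴, r⁵, r⁶, r⁷, r²s, r³s, r⁴s, r⁵s, r⁶s, r⁷s}.
No further products give new elements, so |G| = 16.

Answer: 16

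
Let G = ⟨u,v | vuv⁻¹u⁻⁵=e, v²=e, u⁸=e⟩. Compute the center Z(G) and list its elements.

An element z ∈ Z(G) iff z commutes with every generator.
For example u² is central: (u²)·u = u³ = u·(u²); (u²)·v = u²v = v·(u²).
Whereas u ∉ Z(G) since u·v = uv ≠ u⁵v = v·u.
Checking each of the 16 elements this way gives Z(G) = {e, u², u⁴, u⁶}, of order 4.

Answer: {e, u², u⁴, u⁶}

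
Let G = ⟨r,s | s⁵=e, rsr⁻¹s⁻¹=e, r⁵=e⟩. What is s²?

Compute successive powers of s, reducing at each step:
  s²: s · s = s²

Answer: s²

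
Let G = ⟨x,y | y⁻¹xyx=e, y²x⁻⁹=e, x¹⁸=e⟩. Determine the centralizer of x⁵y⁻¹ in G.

⟨x⁵y⁻¹⟩ ⊆ C_G(x⁵y⁻¹) since powers of x⁵y⁻¹ commute with x⁵y⁻¹; so |C_G(x⁵y⁻¹)| ≥ |⟨x⁵y⁻¹⟩| = 4.
By orbit–stabilizer, |C_G(x⁵y⁻¹)| = |G| / |conj. class of x⁵y⁻¹| = 36 / 9 = 4.
The 4 elements commuting with x⁵y⁻¹ are {e, x⁹, x⁵y, x⁵y⁻¹}.

Answer: {e, x⁹, x⁵y, x⁵y⁻¹}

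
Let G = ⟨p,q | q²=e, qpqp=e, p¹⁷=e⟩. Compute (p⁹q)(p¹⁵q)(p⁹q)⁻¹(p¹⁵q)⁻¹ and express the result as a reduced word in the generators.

[(p⁹q), (p¹⁵q)] = (p⁹q)·(p¹⁵q)·(p⁹q)⁻¹·(p¹⁵q)⁻¹.
  (p⁹q) · (p¹⁵q) = p¹¹
  (p¹¹) · (p⁹q) = p³q
  (p³q) · (p¹⁵q) = p⁵

Answer: p⁵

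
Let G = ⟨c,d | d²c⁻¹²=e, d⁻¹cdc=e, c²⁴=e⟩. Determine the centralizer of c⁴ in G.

⟨c⁴⟩ ⊆ C_G(c⁴) since powers of c⁴ commute with c⁴; so |C_G(c⁴)| ≥ |⟨c⁴⟩| = 6.
By orbit–stabilizer, |C_G(c⁴)| = |G| / |conj. class of c⁴| = 48 / 2 = 24.
The 24 elements commuting with c⁴ are {e, c, c², c³, c⁴, c⁵, c⁶, c⁷, c⁸, c⁹, c¹⁰, c¹¹, c¹², c¹³, c¹⁴, c¹⁵, c¹⁶, c¹⁷, c¹⁸, c¹⁹, c²⁰, c²¹, c²², c²³}.

Answer: {e, c, c², c³, c⁴, c⁵, c⁶, c⁷, c⁸, c⁹, c¹⁰, c¹¹, c¹², c¹³, c¹⁴, c¹⁵, c¹⁶, c¹⁷, c¹⁸, c¹⁹, c²⁰, c²¹, c²², c²³}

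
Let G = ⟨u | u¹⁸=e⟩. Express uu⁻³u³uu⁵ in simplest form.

Multiply left to right, reducing at each step:
  u · u⁻³ = u¹⁶
  (u¹⁶) · u³ = u
  u · u = u²
  (u²) · u⁵ = u⁷

Answer: u⁷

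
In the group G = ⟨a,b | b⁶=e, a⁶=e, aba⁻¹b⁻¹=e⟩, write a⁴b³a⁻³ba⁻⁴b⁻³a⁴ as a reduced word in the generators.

Multiply left to right, reducing at each step:
  (a⁴) · b³ = a⁴b³
  (a⁴b³) · a⁻³ = ab³
  (ab³) · b = ab⁴
  (ab⁴) · a⁻⁴ = a³b⁴
  (a³b⁴) · b⁻³ = a³b
  (a³b) · a⁴ = ab

Answer: ab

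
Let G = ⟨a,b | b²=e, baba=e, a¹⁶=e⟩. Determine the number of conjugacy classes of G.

The conjugacy classes (representative and size) are:
  [e] (size 1), [a¹⁵] (size 2), [a²] (size 2), [a³] (size 2), [a¹²] (size 2), [a⁵] (size 2), [a⁶] (size 2), [a⁷] (size 2), [a⁸] (size 1), [a²b] (size 8), [a¹⁵b] (size 8).
Class equation: 1 + 2 + 2 + 2 + 2 + 2 + 2 + 2 + 1 + 8 + 8 = 32 = |G|. So G has 11 conjugacy classes.

Answer: 11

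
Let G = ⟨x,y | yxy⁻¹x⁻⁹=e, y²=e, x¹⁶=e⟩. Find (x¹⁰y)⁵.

Compute successive powers of (x¹⁰y), reducing at each step:
  (x¹⁰y)²: (x¹⁰y) · x¹⁰ = x⁴y;   (x⁴y) · y = x⁴
  (x¹⁰y)³: (x⁴) · x¹⁰ = x¹⁴;   (x¹⁴) · y = x¹⁴y
  (x¹⁰y)⁴: (x¹⁴y) · x¹⁰ = x⁸y;   (x⁸y) · y = x⁸
  (x¹⁰y)⁵: (x⁸) · x¹⁰ = x²;   (x²) · y = x²y

Answer: x²y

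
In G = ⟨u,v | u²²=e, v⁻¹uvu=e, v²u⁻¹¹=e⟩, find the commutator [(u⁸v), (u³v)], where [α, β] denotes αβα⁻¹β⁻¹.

[(u⁸v), (u³v)] = (u⁸v)·(u³v)·(u⁸v)⁻¹·(u³v)⁻¹.
  (u⁸v) · (u³v) = u¹⁶
  (u¹⁶) · (u⁸v⁻¹) = u²v⁻¹
  (u²v⁻¹) · (u³v⁻¹) = u¹⁰

Answer: u¹⁰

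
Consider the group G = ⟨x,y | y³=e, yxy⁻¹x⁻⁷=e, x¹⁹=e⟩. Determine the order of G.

Enumerate words in the generators, reducing via the relations: the distinct elements are
  {e, x, y, xy, x², x³, x⁴, x⁵, x⁶, x⁷, x⁸, x⁹, y², xy², x²y, x³y, x¹², x¹³, x¹¹, x¹⁰, x¹⁴, x¹⁵, x¹⁶, x¹⁷, x¹⁸, x⁴y, x⁵y, x⁶y, x⁷y, x⁸y, x⁹y, x²y², x³y², x¹²y, x¹³y, x¹¹y, x¹⁰y, x¹⁴y, x¹⁵y, x¹⁶y, x¹⁷y, x¹⁸y, x⁴y², x⁵y², x⁶y², x⁷y², x⁸y², x⁹y², x¹²y², x¹³y², x¹¹y², x¹⁰y², x¹⁴y², x¹⁵y², x¹⁶y², x¹⁷y², x¹⁸y²}.
No further products give new elements, so |G| = 57.

Answer: 57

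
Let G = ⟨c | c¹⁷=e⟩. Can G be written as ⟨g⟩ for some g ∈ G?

|G| = 17. The element c has order 17 (its powers give 17 distinct elements), so ⟨c⟩ = G and G is cyclic.

Answer: Yes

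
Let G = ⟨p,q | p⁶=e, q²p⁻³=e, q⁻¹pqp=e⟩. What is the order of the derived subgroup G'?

G' = [G, G] is generated by all commutators. The generator-pair commutators are: [p, q] = p².
The subgroup they normally generate is {e, p², p⁴}, of order 3.
Check: |G/G'| = 12/3 = 4 is the order of the abelianisation.

Answer: 3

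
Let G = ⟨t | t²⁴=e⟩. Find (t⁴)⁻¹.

The order of (t⁴) is 6 (smallest k with (t⁴)ᵏ = e), so (t⁴)⁻¹ = (t⁴)⁵ = t²⁰.
Check: (t⁴) · (t²⁰) → (t⁴) · t²⁰ = e, giving e as required.

Answer: t²⁰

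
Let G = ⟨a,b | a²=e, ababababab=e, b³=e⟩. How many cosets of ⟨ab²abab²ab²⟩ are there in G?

First find ord(ab²abab²ab²) by computing successive powers:
  (ab²abab²ab²)¹ = ab²abab²ab², (ab²abab²ab²)² = e.
So |⟨ab²abab²ab²⟩| = ord(ab²abab²ab²) = 2. With |G| = 60, by Lagrange [G : ⟨ab²abab²ab²⟩] = 60/2 = 30.

Answer: 30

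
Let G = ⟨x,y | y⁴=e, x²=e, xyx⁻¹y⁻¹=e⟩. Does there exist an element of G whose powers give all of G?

|G| = 8, but the maximum element order in G is 4 < 8. No single element generates all of G, so G is not cyclic.

Answer: No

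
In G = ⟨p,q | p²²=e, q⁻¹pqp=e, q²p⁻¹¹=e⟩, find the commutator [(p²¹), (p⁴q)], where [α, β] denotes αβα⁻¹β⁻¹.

[(p²¹), (p⁴q)] = (p²¹)·(p⁴q)·(p²¹)⁻¹·(p⁴q)⁻¹.
  (p²¹) · (p⁴q) = p³q
  (p³q) · p = p²q
  (p²q) · (p⁴q⁻¹) = p²⁰

Answer: p²⁰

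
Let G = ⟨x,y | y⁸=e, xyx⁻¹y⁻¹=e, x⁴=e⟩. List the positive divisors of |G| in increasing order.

|G| = 32 = 2⁵. By Lagrange's theorem the order of any subgroup divides 32; the divisors of 32 are 1, 2, 4, 8, 16, 32.

Answer: 1, 2, 4, 8, 16, 32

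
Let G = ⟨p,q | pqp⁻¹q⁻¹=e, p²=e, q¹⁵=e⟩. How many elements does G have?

Enumerate words in the generators, reducing via the relations: the distinct elements are
  {e, p, q, pq, q², q³, q⁴, q⁵, q⁶, q⁷, q⁸, q⁹, pq², pq³, pq⁴, pq⁵, pq⁶, pq⁷, pq⁸, pq⁹, q¹², q¹³, q¹¹, q¹⁰, q¹⁴, pq¹², pq¹³, pq¹¹, pq¹⁰, pq¹⁴}.
No further products give new elements, so |G| = 30.

Answer: 30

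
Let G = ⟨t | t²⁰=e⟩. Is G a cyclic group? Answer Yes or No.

|G| = 20. The element t has order 20 (its powers give 20 distinct elements), so ⟨t⟩ = G and G is cyclic.

Answer: Yes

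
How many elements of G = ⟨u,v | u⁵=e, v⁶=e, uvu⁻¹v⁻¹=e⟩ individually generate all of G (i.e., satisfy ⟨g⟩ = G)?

G is cyclic of order 30. An element generates G iff its order is 30, and a cyclic group of order 30 has exactly φ(30) = 8 such elements.

Answer: 8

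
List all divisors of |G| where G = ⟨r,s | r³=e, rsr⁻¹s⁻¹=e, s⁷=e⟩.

|G| = 21 = 3 · 7. By Lagrange's theorem the order of any subgroup divides 21; the divisors of 21 are 1, 3, 7, 21.

Answer: 1, 3, 7, 21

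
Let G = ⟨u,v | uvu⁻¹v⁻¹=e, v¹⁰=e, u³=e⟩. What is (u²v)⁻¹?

The order of (u²v) is 30 (smallest k with (u²v)ᵏ = e), so (u²v)⁻¹ = (u²v)²⁹ = uv⁹.
Check: (u²v) · (uv⁹) → (u²v) · u = v;   v · v⁹ = e, giving e as required.

Answer: uv⁹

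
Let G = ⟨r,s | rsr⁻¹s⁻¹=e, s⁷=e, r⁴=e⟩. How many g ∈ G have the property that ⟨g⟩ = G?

G is cyclic of order 28. An element generates G iff its order is 28, and a cyclic group of order 28 has exactly φ(28) = 12 such elements.

Answer: 12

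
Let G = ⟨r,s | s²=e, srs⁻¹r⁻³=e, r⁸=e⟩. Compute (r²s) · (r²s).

Compute (r²s) · (r²s) by multiplying left to right and reducing via the relations at each step:
  (r²s) · r² = s
  s · s = e

Answer: e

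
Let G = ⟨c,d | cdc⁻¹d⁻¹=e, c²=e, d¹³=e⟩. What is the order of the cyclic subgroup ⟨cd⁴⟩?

|⟨cd⁴⟩| equals the order of cd⁴. Compute successive powers until reaching e:
  (cd⁴)¹ = cd⁴, (cd⁴)² = d⁸, (cd⁴)³ = cd¹², (cd⁴)⁴ = d³, (cd⁴)⁵ = cd⁷, (cd⁴)⁶ = d¹¹, (cd⁴)⁷ = cd², (cd⁴)⁸ = d⁶, (cd⁴)⁹ = cd¹⁰, (cd⁴)¹⁰ = d, (cd⁴)¹¹ = cd⁵, (cd⁴)¹² = d⁹, (cd⁴)¹³ = c, (cd⁴)¹⁴ = d⁴, (cd⁴)¹⁵ = cd⁸, (cd⁴)¹⁶ = d¹², (cd⁴)¹⁷ = cd³, (cd⁴)¹⁸ = d⁷, (cd⁴)¹⁹ = cd¹¹, (cd⁴)²⁰ = d², (cd⁴)²¹ = cd⁶, (cd⁴)²² = d¹⁰, (cd⁴)²³ = cd, (cd⁴)²⁴ = d⁵, (cd⁴)²⁵ = cd⁹, (cd⁴)²⁶ = e.
The smallest positive k with (cd⁴)ᵏ = e is 26, so |⟨cd⁴⟩| = 26.

Answer: 26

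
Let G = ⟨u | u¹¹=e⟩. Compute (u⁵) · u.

Compute (u⁵) · u by multiplying left to right and reducing via the relations at each step:
  (u⁵) · u = u⁶

Answer: u⁶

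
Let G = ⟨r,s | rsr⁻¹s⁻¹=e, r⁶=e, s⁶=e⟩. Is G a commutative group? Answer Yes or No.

Each pair of generators commutes: r·s = rs = s·r. Since the generators pairwise commute, every element of G commutes with every other, so G is abelian.

Answer: Yes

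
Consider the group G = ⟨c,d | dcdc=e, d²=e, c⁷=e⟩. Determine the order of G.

Enumerate words in the generators, reducing via the relations: the distinct elements are
  {c, d, e, cd, c², c³, c⁴, c⁵, c⁶, c²d, c³d, c⁴d, c⁵d, c⁶d}.
No further products give new elements, so |G| = 14.

Answer: 14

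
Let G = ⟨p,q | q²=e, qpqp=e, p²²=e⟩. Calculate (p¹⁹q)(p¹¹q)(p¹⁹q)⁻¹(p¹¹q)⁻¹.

[(p¹⁹q), (p¹¹q)] = (p¹⁹q)·(p¹¹q)·(p¹⁹q)⁻¹·(p¹¹q)⁻¹.
  (p¹⁹q) · (p¹¹q) = p⁸
  (p⁸) · (p¹⁹q) = p⁵q
  (p⁵q) · (p¹¹q) = p¹⁶

Answer: p¹⁶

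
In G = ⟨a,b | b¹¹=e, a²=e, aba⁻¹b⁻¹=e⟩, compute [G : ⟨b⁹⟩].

First find ord(b⁹) by computing successive powers:
  (b⁹)¹ = b⁹, (b⁹)² = b⁷, (b⁹)³ = b⁵, (b⁹)⁴ = b³, (b⁹)⁵ = b, (b⁹)⁶ = b¹⁰, (b⁹)⁷ = b⁸, (b⁹)⁸ = b⁶, (b⁹)⁹ = b⁴, (b⁹)¹⁰ = b², (b⁹)¹¹ = e.
So |⟨b⁹⟩| = ord(b⁹) = 11. With |G| = 22, by Lagrange [G : ⟨b⁹⟩] = 22/11 = 2.

Answer: 2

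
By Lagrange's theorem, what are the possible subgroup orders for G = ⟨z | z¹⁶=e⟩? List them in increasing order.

|G| = 16 = 2⁴. By Lagrange's theorem the order of any subgroup divides 16; the divisors of 16 are 1, 2, 4, 8, 16.

Answer: 1, 2, 4, 8, 16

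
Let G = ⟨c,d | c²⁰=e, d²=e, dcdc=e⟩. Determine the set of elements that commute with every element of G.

An element z ∈ Z(G) iff z commutes with every generator.
For example c¹⁰ is central: (c¹⁰)·c = c¹¹ = c·(c¹⁰); (c¹⁰)·d = c¹⁰d = d·(c¹⁰).
Whereas c ∉ Z(G) since c·d = cd ≠ c¹⁹d = d·c.
Checking each of the 40 elements this way gives Z(G) = {e, c¹⁰}, of order 2.

Answer: {e, c¹⁰}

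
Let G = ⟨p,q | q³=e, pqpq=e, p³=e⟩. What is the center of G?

An element z ∈ Z(G) iff z commutes with every generator.
For example e is central: e·p = p = p·e; e·q = q = q·e.
Whereas p ∉ Z(G) since p·q = pq ≠ p²q² = q·p.
Checking each of the 12 elements this way gives Z(G) = {e}, of order 1.

Answer: {e}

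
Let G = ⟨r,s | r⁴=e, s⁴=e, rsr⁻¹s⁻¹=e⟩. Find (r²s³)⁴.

Compute successive powers of (r²s³), reducing at each step:
  (r²s³)²: (r²s³) · r² = s³;   (s³) · s³ = s²
  (r²s³)³: (s²) · r² = r²s²;   (r²s²) · s³ = r²s
  (r²s³)⁴: (r²s) · r² = s;   s · s³ = e

Answer: e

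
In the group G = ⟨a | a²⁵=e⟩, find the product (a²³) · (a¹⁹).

Compute (a²³) · (a¹⁹) by multiplying left to right and reducing via the relations at each step:
  (a²³) · a¹⁹ = a¹⁷

Answer: a¹⁷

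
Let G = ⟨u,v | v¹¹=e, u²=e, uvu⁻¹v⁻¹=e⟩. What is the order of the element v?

Compute successive powers until reaching e:
  v¹ = v, v² = v², v³ = v³, v⁴ = v⁴, v⁵ = v⁵, v⁶ = v⁶, v⁷ = v⁷, v⁸ = v⁸, v⁹ = v⁹, v¹⁰ = v¹⁰, v¹¹ = e.
The smallest positive k with vᵏ = e is 11.

Answer: 11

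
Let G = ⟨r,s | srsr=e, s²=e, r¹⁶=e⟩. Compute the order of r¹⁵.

Compute successive powers until reaching e:
  (r¹⁵)¹ = r¹⁵, (r¹⁵)² = r¹⁴, (r¹⁵)³ = r¹³, (r¹⁵)⁴ = r¹², (r¹⁵)⁵ = r¹¹, (r¹⁵)⁶ = r¹⁰, (r¹⁵)⁷ = r⁹, (r¹⁵)⁸ = r⁸, (r¹⁵)⁹ = r⁷, (r¹⁵)¹⁰ = r⁶, (r¹⁵)¹¹ = r⁵, (r¹⁵)¹² = r⁴, (r¹⁵)¹³ = r³, (r¹⁵)¹⁴ = r², (r¹⁵)¹⁵ = r, (r¹⁵)¹⁶ = e.
The smallest positive k with (r¹⁵)ᵏ = e is 16.

Answer: 16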